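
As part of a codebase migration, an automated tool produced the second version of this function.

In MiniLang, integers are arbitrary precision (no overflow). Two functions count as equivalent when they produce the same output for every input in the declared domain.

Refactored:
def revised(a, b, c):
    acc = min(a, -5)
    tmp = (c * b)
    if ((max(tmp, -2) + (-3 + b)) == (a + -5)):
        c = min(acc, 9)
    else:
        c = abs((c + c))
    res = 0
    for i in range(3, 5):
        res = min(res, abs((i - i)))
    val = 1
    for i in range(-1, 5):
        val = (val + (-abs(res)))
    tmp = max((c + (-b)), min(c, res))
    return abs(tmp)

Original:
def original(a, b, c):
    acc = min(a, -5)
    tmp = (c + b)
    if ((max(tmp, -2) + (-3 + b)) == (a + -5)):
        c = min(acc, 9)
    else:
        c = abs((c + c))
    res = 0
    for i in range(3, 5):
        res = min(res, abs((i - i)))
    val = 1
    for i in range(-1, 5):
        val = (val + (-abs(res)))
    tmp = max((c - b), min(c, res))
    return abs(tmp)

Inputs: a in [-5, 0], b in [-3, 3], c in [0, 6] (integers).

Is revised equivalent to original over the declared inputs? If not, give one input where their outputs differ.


Evaluate both at a=-3, b=-3, c=0.
original: acc=-5, then tmp=-3, then ((max(tmp, -2) + (-3 + b)) == (a + -5)) is true, then c=-5, then res=0, then (i=3), then res=0, then (i=4), then res=0, then val=1, then (i=-1), then val=1, then (i=0), then val=1, then (i=1), then val=1, then (i=2), then val=1, then (i=3), then val=1, then (i=4), then val=1, then tmp=-2, then returns 2
revised: acc=-5, then tmp=0, then ((max(tmp, -2) + (-3 + b)) == (a + -5)) is false, then c=0, then res=0, then (i=3), then res=0, then (i=4), then res=0, then val=1, then (i=-1), then val=1, then (i=0), then val=1, then (i=1), then val=1, then (i=2), then val=1, then (i=3), then val=1, then (i=4), then val=1, then tmp=3, then returns 3
2 and 3 differ, so these are not the same function on this domain.
verdict: not equivalent; witness: a=-3, b=-3, c=0


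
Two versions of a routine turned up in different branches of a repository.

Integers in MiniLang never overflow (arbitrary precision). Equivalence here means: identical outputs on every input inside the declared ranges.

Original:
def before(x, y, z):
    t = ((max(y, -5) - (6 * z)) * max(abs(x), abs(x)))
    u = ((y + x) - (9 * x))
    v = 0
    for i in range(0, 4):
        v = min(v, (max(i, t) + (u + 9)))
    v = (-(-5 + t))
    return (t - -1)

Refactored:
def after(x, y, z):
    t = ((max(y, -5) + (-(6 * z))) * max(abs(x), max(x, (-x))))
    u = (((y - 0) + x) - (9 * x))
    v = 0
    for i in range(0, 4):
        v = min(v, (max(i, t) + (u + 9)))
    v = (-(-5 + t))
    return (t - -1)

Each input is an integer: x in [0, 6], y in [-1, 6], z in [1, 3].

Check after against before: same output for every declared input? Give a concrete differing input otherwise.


Reading the diff, among the changes: min/max/abs usage differs; constant usage differs; arithmetic usage differs.
One worked example (x=6, y=1, z=3) — before: t becomes -102; next u becomes -47; next v becomes 0; next at i=0:; next v becomes -38; next at i=1:; next v becomes -38; next at i=2:; next v becomes -38; next at i=3:; next v becomes -38; next v becomes 107; next final value -101; after: t becomes -102; next u becomes -47; next v becomes 0; next at i=0:; next v becomes -38; next at i=1:; next v becomes -38; next at i=2:; next v becomes -38; next at i=3:; next v becomes -38; next v becomes 107; next final value -101; agreement on -101.
Across all 168 domain points the two functions coincide.
verdict: equivalent


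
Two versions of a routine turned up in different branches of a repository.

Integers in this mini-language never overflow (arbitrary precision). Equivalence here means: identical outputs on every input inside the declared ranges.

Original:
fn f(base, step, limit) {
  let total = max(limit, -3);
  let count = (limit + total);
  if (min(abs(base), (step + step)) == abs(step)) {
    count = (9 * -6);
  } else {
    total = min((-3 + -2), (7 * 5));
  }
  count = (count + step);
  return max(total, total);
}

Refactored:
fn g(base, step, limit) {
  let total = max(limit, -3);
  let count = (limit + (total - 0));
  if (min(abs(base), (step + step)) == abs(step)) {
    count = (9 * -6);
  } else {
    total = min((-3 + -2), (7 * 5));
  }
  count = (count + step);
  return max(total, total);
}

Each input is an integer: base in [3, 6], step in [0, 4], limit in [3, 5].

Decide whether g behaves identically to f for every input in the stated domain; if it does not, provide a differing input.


Comparing the listings, the differences include: constant usage differs, and arithmetic usage differs.
One worked example (base=4, step=3, limit=5) — f: total=5, then count=10, then (min(abs(base), (step + step)) == abs(step)) is false, then total=-5, then count=13, then returns -5; g: total=5, then count=10, then (min(abs(base), (step + step)) == abs(step)) is false, then total=-5, then count=13, then returns -5; agreement on -5.
Sweeping the whole domain (60 inputs) finds no disagreement.
verdict: equivalent


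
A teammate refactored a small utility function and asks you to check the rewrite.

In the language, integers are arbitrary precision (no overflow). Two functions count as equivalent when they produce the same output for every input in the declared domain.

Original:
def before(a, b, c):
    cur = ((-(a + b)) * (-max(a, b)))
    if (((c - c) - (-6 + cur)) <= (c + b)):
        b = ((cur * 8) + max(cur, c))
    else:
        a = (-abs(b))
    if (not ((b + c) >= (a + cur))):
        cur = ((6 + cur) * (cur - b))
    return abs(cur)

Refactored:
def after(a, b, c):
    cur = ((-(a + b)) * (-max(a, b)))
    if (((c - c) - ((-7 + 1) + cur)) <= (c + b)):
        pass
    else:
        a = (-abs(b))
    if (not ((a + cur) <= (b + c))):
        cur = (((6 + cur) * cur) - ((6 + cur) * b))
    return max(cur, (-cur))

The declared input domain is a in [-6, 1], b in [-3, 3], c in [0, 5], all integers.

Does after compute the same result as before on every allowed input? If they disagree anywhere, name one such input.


a=-6, b=-3, c=0 yields 27 from before but 990 from after.
verdict: not equivalent; witness: a=-6, b=-3, c=0


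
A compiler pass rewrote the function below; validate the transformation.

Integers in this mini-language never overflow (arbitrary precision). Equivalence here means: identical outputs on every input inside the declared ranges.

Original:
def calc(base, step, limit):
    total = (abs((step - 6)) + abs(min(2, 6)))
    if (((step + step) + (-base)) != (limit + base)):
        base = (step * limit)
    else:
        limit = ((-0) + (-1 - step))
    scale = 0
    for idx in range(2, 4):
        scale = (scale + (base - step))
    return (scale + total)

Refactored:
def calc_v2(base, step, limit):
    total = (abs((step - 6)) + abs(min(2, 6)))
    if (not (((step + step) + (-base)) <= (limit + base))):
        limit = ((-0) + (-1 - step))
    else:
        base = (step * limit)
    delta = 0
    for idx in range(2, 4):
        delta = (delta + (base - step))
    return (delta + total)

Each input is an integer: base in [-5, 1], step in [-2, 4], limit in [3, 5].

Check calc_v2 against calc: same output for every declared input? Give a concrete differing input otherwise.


Input base=-5, step=-2, limit=3: 2 from calc versus 4 from calc_v2.
verdict: not equivalent; witness: base=-5, step=-2, limit=3


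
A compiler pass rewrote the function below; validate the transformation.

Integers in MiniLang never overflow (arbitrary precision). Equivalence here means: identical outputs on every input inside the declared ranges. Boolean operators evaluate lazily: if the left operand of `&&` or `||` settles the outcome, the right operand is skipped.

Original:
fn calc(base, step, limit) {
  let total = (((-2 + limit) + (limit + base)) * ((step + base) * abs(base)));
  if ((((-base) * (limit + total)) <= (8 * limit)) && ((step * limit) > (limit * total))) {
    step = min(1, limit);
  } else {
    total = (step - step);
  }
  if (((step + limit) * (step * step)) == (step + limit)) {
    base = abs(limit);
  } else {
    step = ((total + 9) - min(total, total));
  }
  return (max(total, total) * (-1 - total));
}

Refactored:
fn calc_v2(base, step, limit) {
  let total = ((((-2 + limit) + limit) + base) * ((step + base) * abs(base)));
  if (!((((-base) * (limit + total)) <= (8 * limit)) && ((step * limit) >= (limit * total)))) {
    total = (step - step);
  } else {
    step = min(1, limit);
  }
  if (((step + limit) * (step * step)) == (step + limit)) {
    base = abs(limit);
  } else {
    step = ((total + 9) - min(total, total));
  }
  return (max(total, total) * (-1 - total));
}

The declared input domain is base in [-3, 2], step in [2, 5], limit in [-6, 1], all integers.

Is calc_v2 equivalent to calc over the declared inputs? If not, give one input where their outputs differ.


Not equivalent: base=-3, step=4, limit=0 separates them (0 vs -210).
calc: total := -15 | ((((-base) * (limit + total)) <= (8 * limit)) && ((step * limit) > (limit * total))): false | total := 0 | (((step + limit) * (step * step)) == (step + limit)): false | step := 9 | result 0
calc_v2: total := -15 | (!((((-base) * (limit + total)) <= (8 * limit)) && ((step * limit) >= (limit * total)))): false | step := 0 | (((step + limit) * (step * step)) == (step + limit)): true | base := 0 | result -210
verdict: not equivalent; witness: base=-3, step=4, limit=0


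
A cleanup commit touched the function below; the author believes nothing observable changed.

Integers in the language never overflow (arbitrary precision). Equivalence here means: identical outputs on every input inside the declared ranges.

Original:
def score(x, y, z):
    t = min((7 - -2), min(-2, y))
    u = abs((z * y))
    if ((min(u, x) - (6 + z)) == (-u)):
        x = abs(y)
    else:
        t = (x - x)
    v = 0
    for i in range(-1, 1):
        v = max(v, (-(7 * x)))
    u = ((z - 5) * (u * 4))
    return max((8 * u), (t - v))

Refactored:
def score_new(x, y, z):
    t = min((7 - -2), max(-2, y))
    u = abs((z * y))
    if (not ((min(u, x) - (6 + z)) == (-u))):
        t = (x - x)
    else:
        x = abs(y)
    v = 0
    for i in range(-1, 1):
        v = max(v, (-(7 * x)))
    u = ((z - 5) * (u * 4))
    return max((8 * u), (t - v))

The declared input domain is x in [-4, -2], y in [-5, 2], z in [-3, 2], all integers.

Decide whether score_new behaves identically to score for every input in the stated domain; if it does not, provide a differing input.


x=-4, y=-4, z=-2 yields -4 from score but -2 from score_new.
verdict: not equivalent; witness: x=-4, y=-4, z=-2


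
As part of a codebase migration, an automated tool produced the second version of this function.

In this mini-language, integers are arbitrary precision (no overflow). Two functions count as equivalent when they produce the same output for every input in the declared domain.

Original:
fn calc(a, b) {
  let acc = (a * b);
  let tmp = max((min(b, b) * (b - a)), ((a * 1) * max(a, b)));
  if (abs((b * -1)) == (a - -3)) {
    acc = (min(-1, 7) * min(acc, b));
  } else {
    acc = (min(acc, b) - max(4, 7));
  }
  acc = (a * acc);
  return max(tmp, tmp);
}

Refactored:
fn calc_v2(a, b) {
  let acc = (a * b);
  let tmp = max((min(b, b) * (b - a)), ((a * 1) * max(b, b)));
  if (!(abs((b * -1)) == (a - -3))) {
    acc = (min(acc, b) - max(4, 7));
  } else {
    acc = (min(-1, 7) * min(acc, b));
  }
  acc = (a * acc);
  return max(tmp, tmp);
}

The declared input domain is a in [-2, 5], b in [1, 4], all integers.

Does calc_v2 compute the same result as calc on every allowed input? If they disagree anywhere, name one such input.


Try a=2, b=1.
calc: acc := 2 | tmp := 4 | (abs((b * -1)) == (a - -3)): false | acc := -6 | acc := -12 | result 4
calc_v2: acc := 2 | tmp := 2 | (!(abs((b * -1)) == (a - -3))): true | acc := -6 | acc := -12 | result 2
4 against 2: the behavior changed.
verdict: not equivalent; witness: a=2, b=1


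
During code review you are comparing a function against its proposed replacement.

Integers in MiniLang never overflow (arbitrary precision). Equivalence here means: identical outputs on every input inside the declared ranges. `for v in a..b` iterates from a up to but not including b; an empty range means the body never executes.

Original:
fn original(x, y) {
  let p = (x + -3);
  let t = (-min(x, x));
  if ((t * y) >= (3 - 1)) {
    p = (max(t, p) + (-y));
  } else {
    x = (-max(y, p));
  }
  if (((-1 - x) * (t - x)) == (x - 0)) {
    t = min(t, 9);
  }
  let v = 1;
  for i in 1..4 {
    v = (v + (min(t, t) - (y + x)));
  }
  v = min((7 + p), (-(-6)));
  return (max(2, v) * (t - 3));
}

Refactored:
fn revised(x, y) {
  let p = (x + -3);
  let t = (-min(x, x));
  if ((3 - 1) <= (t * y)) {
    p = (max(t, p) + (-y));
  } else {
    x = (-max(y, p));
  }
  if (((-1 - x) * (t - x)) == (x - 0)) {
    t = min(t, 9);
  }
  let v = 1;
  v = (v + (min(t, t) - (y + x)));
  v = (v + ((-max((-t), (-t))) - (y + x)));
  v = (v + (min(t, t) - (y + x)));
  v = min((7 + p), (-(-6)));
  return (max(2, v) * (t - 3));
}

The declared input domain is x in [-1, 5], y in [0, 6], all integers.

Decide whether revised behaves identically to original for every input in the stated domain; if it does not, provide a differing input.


The two versions differ — the changes include local variable names differ; arithmetic usage differs; comparison usage differs; loop structure differs; statement counts differ; min/max/abs usage differs.
Spot check at x=3, y=6 — original: p becomes 0; next t becomes -3; next ((t * y) >= (3 - 1)) evaluates to false; next x becomes -6; next (((-1 - x) * (t - x)) == (x - 0)) evaluates to false; next v becomes 1; next at i=1:; next v becomes -2; next at i=2:; next v becomes -5; next at i=3:; next v becomes -8; next v becomes 6; next final value -36. revised: p becomes 0; next t becomes -3; next ((3 - 1) <= (t * y)) evaluates to false; next x becomes -6; next (((-1 - x) * (t - x)) == (x - 0)) evaluates to false; next v becomes 1; next v becomes -2; next v becomes -5; next v becomes -8; next v becomes 6; next final value -36. Both give -36.
Every one of the 49 inputs gives matching results.
verdict: equivalent


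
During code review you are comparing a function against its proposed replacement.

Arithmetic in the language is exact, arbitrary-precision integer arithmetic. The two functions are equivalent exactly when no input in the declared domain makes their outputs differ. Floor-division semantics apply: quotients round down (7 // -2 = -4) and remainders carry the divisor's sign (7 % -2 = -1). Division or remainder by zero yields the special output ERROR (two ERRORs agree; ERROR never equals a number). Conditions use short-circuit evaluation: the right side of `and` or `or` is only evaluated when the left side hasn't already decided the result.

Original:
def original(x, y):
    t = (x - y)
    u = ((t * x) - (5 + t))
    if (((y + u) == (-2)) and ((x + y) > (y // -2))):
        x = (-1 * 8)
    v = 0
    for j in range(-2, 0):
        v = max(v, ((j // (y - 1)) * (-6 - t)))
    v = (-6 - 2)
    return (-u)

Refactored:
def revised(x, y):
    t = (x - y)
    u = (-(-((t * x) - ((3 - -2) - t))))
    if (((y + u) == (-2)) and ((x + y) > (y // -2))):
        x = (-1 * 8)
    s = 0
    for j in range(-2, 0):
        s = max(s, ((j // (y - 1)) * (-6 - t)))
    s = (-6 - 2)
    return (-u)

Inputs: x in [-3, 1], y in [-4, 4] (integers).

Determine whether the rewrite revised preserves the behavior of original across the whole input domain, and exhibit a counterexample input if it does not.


Consider the input x=-3, y=-4.
original: t=1, then u=-9, then (((y + u) == (-2)) and ((x + y) > (y // -2))) is false, then v=0, then (j=-2), then v=0, then (j=-1), then v=0, then v=-8, then returns 9
revised: t=1, then u=-7, then (((y + u) == (-2)) and ((x + y) > (y // -2))) is false, then s=0, then (j=-2), then s=0, then (j=-1), then s=0, then s=-8, then returns 7
9 against 7: the behavior changed.
verdict: not equivalent; witness: x=-3, y=-4


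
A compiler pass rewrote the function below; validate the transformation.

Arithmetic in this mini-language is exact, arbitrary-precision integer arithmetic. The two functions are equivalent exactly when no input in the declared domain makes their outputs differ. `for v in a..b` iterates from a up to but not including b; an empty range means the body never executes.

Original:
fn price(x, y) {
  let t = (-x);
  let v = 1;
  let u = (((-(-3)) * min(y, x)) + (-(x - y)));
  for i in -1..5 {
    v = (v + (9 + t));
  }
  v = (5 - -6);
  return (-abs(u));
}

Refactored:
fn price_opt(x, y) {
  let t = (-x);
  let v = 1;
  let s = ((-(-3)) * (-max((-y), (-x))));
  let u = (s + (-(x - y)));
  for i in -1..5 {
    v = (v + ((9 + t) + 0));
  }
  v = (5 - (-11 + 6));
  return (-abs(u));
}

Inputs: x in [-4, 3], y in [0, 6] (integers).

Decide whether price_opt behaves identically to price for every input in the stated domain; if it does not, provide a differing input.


Whatever the rewrite altered, no input in the stated domain can expose a difference.
Tracing x=-3, y=1: price: t=3, then v=1, then u=-5, then (i=-1), then v=13, then (i=0), then v=25, then (i=1), then v=37, then (i=2), then v=49, then (i=3), then v=61, then (i=4), then v=73, then v=11, then returns -5 | price_opt: t=3, then v=1, then s=-9, then u=-5, then (i=-1), then v=13, then (i=0), then v=25, then (i=1), then v=37, then (i=2), then v=49, then (i=3), then v=61, then (i=4), then v=73, then v=10, then returns -5 — matching result -5.
Every one of the 56 inputs gives matching results.
verdict: equivalent


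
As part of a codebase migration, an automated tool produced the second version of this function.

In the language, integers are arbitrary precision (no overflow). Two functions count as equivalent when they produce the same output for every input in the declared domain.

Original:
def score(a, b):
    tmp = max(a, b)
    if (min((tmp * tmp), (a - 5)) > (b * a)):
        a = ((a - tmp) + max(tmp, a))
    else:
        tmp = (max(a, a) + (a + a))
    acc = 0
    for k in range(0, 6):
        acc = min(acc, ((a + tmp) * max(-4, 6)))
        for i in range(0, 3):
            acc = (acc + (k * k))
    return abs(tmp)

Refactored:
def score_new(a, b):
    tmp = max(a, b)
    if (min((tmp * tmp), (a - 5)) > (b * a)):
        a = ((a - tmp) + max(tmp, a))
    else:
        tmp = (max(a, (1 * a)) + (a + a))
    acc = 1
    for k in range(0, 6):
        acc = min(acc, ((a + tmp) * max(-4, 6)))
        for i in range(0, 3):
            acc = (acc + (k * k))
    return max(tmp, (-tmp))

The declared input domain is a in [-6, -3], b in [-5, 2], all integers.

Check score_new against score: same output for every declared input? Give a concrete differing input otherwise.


The suspicious edit (`0` became `1`) never changes the result for any input inside the declared domain; all 32 inputs agree.
verdict: equivalent


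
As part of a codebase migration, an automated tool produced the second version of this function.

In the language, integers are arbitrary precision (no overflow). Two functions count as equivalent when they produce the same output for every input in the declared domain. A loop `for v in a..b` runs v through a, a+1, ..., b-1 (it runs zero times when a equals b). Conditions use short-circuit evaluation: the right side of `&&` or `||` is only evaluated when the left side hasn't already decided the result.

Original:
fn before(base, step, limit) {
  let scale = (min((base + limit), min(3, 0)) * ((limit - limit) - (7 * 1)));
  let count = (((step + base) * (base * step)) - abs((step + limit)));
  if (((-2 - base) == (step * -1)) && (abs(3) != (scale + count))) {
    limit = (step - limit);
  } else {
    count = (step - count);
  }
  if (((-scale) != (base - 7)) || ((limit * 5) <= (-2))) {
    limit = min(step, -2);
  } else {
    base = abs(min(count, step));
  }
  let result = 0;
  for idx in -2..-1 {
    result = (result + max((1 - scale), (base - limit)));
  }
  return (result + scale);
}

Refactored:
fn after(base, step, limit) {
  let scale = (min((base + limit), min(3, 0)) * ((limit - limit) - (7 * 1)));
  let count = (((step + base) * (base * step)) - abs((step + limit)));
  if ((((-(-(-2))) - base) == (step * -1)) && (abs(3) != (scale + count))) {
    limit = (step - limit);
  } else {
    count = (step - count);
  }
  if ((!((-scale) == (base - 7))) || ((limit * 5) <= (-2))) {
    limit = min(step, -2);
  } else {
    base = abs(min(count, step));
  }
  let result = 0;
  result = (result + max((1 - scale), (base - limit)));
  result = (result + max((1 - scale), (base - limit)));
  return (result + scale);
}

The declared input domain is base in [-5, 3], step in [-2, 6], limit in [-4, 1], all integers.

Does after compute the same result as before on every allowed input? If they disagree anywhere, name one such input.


There is a counterexample at base=-5, step=-2, limit=-4: 60 on one side, 57 on the other.
before: scale := 63 | count := -76 | (((-2 - base) == (step * -1)) && (abs(3) != (scale + count))): false | count := 74 | (((-scale) != (base - 7)) || ((limit * 5) <= (-2))): true | limit := -2 | result := 0 | iter idx=-2: | result := -3 | result 60
after: scale := 63 | count := -76 | ((((-(-(-2))) - base) == (step * -1)) && (abs(3) != (scale + count))): false | count := 74 | ((!((-scale) == (base - 7))) || ((limit * 5) <= (-2))): true | limit := -2 | result := 0 | result := -3 | result := -6 | result 57
verdict: not equivalent; witness: base=-5, step=-2, limit=-4


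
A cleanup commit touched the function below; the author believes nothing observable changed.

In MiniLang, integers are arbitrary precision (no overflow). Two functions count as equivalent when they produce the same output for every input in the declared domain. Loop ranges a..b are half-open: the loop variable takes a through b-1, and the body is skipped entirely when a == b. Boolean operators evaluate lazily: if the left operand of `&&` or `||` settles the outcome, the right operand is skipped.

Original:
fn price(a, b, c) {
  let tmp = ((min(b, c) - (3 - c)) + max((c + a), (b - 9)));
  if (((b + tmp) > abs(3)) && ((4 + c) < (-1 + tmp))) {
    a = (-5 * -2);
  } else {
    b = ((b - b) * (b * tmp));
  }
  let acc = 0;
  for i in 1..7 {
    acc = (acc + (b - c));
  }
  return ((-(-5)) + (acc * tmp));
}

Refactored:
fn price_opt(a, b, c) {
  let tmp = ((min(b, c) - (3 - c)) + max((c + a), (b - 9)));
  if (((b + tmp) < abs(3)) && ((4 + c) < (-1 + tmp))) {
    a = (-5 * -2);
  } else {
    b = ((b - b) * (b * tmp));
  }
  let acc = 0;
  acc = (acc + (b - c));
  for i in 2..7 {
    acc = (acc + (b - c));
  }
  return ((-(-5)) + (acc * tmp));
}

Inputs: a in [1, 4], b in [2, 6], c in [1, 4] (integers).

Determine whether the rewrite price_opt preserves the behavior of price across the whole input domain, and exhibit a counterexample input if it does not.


There is a counterexample at a=1, b=4, c=4: 5 on one side, -235 on the other.
price: tmp=10, then (((b + tmp) > abs(3)) && ((4 + c) < (-1 + tmp))) is true, then a=10, then acc=0, then (i=1), then acc=0, then (i=2), then acc=0, then (i=3), then acc=0, then (i=4), then acc=0, then (i=5), then acc=0, then (i=6), then acc=0, then returns 5
price_opt: tmp=10, then (((b + tmp) < abs(3)) && ((4 + c) < (-1 + tmp))) is false, then b=0, then acc=0, then acc=-4, then (i=2), then acc=-8, then (i=3), then acc=-12, then (i=4), then acc=-16, then (i=5), then acc=-20, then (i=6), then acc=-24, then returns -235
verdict: not equivalent; witness: a=1, b=4, c=4


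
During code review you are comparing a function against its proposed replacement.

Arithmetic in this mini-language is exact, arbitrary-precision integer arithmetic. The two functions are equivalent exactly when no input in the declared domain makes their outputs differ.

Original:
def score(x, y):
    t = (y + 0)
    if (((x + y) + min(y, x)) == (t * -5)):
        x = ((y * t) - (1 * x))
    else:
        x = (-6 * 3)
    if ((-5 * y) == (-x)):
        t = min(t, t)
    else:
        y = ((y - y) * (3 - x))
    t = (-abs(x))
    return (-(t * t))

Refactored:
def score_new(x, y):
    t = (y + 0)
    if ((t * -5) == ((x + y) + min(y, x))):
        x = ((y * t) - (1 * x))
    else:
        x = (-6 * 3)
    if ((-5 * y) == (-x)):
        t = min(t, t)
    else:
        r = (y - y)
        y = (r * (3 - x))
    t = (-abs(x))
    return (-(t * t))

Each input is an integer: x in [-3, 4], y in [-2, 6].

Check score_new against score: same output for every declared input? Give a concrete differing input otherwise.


Behavior is preserved: although local variable names differ; also statement counts differ, the outputs never diverge.
Tracing x=1, y=3: score: t = 3; (((x + y) + min(y, x)) == (t * -5)) -> false; x = -18; ((-5 * y) == (-x)) -> false; y = 0; t = -18; return -324 | score_new: t = 3; ((t * -5) == ((x + y) + min(y, x))) -> false; x = -18; ((-5 * y) == (-x)) -> false; r = 0; y = 0; t = -18; return -324 — matching result -324.
Checked all 72 inputs in the declared domain: the outputs agree on every one.
verdict: equivalent


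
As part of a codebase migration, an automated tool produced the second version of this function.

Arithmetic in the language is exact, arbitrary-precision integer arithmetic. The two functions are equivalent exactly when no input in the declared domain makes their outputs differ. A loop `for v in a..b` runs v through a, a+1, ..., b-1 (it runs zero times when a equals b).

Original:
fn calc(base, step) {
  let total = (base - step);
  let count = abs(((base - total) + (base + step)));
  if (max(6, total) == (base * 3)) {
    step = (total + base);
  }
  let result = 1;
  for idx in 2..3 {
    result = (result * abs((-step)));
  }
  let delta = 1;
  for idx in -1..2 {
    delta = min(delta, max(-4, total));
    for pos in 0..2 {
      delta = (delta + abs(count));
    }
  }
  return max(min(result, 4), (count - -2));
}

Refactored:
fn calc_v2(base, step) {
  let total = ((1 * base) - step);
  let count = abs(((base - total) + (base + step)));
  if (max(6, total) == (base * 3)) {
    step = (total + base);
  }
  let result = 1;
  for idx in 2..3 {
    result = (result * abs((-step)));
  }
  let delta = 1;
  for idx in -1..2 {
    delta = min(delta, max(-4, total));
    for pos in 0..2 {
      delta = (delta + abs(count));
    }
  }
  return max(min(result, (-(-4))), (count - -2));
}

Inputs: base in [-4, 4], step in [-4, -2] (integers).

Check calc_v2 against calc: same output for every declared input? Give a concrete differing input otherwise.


Changes here: arithmetic usage differs, constant usage differs; the full 27-point sweep finds no disagreement.
verdict: equivalent


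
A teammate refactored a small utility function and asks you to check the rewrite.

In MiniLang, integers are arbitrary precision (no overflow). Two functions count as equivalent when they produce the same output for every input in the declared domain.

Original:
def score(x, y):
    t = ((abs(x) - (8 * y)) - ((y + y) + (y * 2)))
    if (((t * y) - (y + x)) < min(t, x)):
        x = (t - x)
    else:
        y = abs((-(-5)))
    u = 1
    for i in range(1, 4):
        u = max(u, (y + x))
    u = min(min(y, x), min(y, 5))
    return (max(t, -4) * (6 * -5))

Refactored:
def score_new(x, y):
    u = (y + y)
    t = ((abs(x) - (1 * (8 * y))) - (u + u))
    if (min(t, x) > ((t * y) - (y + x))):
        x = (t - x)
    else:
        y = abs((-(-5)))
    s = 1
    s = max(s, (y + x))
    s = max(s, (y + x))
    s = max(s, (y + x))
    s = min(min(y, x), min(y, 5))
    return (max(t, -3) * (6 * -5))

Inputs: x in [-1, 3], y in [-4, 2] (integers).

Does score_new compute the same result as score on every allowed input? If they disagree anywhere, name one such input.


Evaluate both at x=-1, y=1.
score: t = -11; (((t * y) - (y + x)) < min(t, x)) -> false; y = 5; u = 1; [i=1]; u = 4; [i=2]; u = 4; [i=3]; u = 4; u = -1; return 120
score_new: u = 2; t = -11; (min(t, x) > ((t * y) - (y + x))) -> false; y = 5; s = 1; s = 4; s = 4; s = 4; s = -1; return 90
120 vs 90 — the two versions disagree here.
verdict: not equivalent; witness: x=-1, y=1


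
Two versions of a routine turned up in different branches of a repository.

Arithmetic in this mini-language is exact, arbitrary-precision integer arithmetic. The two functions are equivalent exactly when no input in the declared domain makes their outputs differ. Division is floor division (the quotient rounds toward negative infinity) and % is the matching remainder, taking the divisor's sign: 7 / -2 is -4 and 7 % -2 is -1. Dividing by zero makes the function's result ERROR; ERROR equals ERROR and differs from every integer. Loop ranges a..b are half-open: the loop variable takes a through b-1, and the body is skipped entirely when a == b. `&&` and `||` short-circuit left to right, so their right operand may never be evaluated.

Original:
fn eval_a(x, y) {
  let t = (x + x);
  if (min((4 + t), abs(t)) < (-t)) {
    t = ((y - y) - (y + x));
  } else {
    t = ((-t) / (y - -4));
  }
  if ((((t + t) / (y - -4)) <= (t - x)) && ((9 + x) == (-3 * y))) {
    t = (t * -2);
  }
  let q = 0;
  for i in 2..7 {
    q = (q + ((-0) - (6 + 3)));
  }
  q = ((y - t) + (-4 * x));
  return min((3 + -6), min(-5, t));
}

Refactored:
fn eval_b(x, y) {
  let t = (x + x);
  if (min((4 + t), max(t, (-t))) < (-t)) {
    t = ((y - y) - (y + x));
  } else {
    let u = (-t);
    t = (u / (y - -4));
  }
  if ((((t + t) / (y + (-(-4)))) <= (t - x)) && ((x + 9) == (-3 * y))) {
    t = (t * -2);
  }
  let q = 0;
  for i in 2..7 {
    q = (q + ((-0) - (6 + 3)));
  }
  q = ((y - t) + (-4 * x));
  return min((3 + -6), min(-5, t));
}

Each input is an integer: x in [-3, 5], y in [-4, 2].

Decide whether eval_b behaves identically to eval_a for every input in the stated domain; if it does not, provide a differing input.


Changes here: arithmetic usage differs; and local variable names differ; and min/max/abs usage differs; and statement counts differ; the full 63-point sweep finds no disagreement.
verdict: equivalent


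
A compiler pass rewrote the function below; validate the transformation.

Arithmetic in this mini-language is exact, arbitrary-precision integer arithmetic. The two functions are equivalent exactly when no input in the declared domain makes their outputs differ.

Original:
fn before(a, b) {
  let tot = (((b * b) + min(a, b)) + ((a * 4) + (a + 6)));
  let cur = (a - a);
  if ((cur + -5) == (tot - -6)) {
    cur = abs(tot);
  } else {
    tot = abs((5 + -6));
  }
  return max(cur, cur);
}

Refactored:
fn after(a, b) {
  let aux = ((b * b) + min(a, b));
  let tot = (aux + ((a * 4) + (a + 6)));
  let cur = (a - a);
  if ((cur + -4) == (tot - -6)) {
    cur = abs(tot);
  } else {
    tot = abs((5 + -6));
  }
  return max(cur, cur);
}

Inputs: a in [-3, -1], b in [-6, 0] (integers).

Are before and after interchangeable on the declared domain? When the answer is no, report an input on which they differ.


There is a counterexample at a=-3, b=-1: 11 on one side, 0 on the other.
before: tot becomes -11; next cur becomes 0; next ((cur + -5) == (tot - -6)) evaluates to true; next cur becomes 11; next final value 11
after: aux becomes -2; next tot becomes -11; next cur becomes 0; next ((cur + -4) == (tot - -6)) evaluates to false; next tot becomes 1; next final value 0
verdict: not equivalent; witness: a=-3, b=-1


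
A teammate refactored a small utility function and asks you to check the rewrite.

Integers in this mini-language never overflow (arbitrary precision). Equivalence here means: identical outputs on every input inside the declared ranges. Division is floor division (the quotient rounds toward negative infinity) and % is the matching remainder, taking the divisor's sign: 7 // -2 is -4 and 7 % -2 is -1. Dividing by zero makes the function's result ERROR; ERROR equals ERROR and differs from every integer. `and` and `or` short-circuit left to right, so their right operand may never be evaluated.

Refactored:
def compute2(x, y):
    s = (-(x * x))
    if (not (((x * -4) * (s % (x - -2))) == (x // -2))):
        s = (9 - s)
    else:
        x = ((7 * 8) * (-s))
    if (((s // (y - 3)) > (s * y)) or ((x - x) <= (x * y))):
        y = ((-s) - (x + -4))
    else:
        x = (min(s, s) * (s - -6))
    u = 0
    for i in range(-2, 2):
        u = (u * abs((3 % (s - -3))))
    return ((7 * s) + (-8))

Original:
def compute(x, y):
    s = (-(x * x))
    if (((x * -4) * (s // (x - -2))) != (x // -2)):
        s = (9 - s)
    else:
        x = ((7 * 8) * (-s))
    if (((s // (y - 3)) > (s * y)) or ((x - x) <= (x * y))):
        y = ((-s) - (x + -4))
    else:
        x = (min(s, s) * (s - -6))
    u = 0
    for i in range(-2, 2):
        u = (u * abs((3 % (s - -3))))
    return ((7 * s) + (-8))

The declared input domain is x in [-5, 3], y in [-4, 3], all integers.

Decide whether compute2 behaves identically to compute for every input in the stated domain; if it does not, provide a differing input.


Try x=-1, y=-4.
compute: s = -1; (((x * -4) * (s // (x - -2))) != (x // -2)) -> true; s = 10; (((s // (y - 3)) > (s * y)) or ((x - x) <= (x * y))) -> true; y = -5; u = 0; [i=-2]; u = 0; [i=-1]; u = 0; [i=0]; u = 0; [i=1]; u = 0; return 62
compute2: s = -1; (not (((x * -4) * (s % (x - -2))) == (x // -2))) -> false; x = 56; (((s // (y - 3)) > (s * y)) or ((x - x) <= (x * y))) -> false; x = -5; u = 0; [i=-2]; u = 0; [i=-1]; u = 0; [i=0]; u = 0; [i=1]; u = 0; return -15
62 vs -15 — the two versions disagree here.
verdict: not equivalent; witness: x=-1, y=-4


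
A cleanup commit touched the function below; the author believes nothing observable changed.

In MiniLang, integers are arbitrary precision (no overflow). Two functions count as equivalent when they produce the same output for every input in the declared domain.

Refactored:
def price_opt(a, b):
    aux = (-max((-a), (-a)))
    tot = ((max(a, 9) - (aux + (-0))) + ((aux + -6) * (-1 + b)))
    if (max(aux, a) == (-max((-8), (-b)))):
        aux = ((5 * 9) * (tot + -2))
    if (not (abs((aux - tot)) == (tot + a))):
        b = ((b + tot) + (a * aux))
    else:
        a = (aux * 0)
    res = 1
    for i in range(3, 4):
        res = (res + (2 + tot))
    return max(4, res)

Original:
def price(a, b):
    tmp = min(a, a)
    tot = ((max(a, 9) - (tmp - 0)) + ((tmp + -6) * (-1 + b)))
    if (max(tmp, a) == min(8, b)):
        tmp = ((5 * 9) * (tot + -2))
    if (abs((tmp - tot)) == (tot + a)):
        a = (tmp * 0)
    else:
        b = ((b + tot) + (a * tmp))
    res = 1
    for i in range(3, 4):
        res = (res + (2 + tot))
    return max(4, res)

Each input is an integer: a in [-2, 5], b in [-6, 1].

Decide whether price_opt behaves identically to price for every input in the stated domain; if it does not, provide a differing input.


The two versions differ — the changes include arithmetic usage differs; also local variable names differ; also min/max/abs usage differs; also boolean connective usage differs.
Tracing a=1, b=-4: price: tmp becomes 1; next tot becomes 33; next (max(tmp, a) == min(8, b)) evaluates to false; next (abs((tmp - tot)) == (tot + a)) evaluates to false; next b becomes 30; next res becomes 1; next at i=3:; next res becomes 36; next final value 36 | price_opt: aux becomes 1; next tot becomes 33; next (max(aux, a) == (-max((-8), (-b)))) evaluates to false; next (not (abs((aux - tot)) == (tot + a))) evaluates to true; next b becomes 30; next res becomes 1; next at i=3:; next res becomes 36; next final value 36 — matching result 36.
Across all 64 domain points the two functions coincide.
verdict: equivalent


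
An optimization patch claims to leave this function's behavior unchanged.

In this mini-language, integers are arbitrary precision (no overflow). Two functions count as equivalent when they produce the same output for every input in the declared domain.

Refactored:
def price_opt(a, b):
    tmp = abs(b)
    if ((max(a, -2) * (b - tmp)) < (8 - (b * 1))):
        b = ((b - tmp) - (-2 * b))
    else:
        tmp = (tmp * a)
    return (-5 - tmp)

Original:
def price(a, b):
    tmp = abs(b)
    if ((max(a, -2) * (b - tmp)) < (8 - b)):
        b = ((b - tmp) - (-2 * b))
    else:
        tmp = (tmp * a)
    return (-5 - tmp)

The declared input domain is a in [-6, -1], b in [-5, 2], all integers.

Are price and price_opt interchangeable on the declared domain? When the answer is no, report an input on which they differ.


Behavior is preserved: although arithmetic usage differs, plus constant usage differs, the outputs never diverge.
One worked example (a=-4, b=2) — price: tmp becomes 2; next ((max(a, -2) * (b - tmp)) < (8 - b)) evaluates to true; next b becomes 4; next final value -7; price_opt: tmp becomes 2; next ((max(a, -2) * (b - tmp)) < (8 - (b * 1))) evaluates to true; next b becomes 4; next final value -7; agreement on -7.
Sweeping the whole domain (48 inputs) finds no disagreement.
verdict: equivalent


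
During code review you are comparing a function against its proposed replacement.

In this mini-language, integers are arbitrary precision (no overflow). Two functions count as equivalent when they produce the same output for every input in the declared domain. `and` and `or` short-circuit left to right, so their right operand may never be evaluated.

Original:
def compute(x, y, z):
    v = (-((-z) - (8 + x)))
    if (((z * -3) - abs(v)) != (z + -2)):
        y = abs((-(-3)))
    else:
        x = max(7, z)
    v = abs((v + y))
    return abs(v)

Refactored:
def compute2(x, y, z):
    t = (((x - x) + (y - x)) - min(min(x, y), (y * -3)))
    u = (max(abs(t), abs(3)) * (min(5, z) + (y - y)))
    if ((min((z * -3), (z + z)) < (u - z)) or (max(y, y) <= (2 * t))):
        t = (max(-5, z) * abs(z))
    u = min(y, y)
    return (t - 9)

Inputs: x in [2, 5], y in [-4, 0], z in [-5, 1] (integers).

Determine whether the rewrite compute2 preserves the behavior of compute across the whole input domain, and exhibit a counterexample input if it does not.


Evaluate both at x=2, y=-4, z=-5.
compute: v becomes 5; next (((z * -3) - abs(v)) != (z + -2)) evaluates to true; next y becomes 3; next v becomes 8; next final value 8
compute2: t becomes -2; next u becomes -15; next ((min((z * -3), (z + z)) < (u - z)) or (max(y, y) <= (2 * t))) evaluates to true; next t becomes -25; next u becomes -4; next final value -34
8 != -34, so the rewrite changes behavior.
verdict: not equivalent; witness: x=2, y=-4, z=-5


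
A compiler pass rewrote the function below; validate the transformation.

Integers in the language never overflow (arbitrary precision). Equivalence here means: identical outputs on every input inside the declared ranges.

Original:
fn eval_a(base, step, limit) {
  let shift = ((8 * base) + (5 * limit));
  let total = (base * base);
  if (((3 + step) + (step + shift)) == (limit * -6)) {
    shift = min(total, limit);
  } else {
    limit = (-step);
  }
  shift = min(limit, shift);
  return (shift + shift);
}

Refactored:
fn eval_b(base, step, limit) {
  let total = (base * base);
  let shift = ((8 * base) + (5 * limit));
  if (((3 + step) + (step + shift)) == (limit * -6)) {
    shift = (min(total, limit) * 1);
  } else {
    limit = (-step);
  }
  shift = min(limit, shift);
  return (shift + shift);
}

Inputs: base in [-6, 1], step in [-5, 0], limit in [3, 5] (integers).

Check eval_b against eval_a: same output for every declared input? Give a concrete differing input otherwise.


Side by side, the visible changes include: constant usage differs, and arithmetic usage differs.
One worked example (base=-4, step=0, limit=4) — eval_a: shift := -12 | total := 16 | (((3 + step) + (step + shift)) == (limit * -6)): false | limit := 0 | shift := -12 | result -24; eval_b: total := 16 | shift := -12 | (((3 + step) + (step + shift)) == (limit * -6)): false | limit := 0 | shift := -12 | result -24; agreement on -24.
Across all 144 domain points the two functions coincide.
verdict: equivalent


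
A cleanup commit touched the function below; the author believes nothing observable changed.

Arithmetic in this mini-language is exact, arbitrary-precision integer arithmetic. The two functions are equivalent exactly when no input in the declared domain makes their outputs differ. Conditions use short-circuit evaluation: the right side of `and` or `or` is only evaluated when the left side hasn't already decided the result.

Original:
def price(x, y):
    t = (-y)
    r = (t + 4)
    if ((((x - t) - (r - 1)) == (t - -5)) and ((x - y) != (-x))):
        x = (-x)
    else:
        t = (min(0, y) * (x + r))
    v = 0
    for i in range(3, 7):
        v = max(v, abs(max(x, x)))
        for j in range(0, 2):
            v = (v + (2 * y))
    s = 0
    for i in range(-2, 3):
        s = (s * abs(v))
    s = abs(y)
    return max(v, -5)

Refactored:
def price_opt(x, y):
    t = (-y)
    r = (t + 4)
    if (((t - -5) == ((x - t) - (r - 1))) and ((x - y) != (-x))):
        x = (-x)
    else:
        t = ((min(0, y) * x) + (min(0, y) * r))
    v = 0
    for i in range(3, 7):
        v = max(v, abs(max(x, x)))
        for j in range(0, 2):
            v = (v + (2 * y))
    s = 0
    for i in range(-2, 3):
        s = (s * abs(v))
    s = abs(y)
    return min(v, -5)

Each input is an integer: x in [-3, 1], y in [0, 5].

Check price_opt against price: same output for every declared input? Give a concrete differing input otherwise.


Take x=-3, y=0.
price: t := 0 | r := 4 | ((((x - t) - (r - 1)) == (t - -5)) and ((x - y) != (-x))): false | t := 0 | v := 0 | iter i=3: | v := 3 | iter j=0: | v := 3 | iter j=1: | v := 3 | iter i=4: | v := 3 | iter j=0: | v := 3 | iter j=1: | v := 3 | iter i=5: | v := 3 | iter j=0: | v := 3 | iter j=1: | v := 3 | iter i=6: | v := 3 | iter j=0: | v := 3 | iter j=1: | v := 3 | s := 0 | iter i=-2: | s := 0 | iter i=-1: | s := 0 | iter i=0: | s := 0 | iter i=1: | s := 0 | iter i=2: | s := 0 | s := 0 | result 3
price_opt: t := 0 | r := 4 | (((t - -5) == ((x - t) - (r - 1))) and ((x - y) != (-x))): false | t := 0 | v := 0 | iter i=3: | v := 3 | iter j=0: | v := 3 | iter j=1: | v := 3 | iter i=4: | v := 3 | iter j=0: | v := 3 | iter j=1: | v := 3 | iter i=5: | v := 3 | iter j=0: | v := 3 | iter j=1: | v := 3 | iter i=6: | v := 3 | iter j=0: | v := 3 | iter j=1: | v := 3 | s := 0 | iter i=-2: | s := 0 | iter i=-1: | s := 0 | iter i=0: | s := 0 | iter i=1: | s := 0 | iter i=2: | s := 0 | s := 0 | result -5
3 vs -5 — the two versions disagree here.
verdict: not equivalent; witness: x=-3, y=0
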